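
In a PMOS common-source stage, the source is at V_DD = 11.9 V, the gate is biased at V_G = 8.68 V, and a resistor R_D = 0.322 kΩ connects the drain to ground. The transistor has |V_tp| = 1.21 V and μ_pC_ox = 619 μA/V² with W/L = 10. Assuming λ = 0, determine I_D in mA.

V_SG = V_DD − V_G = 11.9 − 8.68 = 3.22 V, so V_ov = 3.22 − 1.21 = 2.01 V.
k_p = μ_pC_ox · (W/L) = 6.19 mA/V².
Assume saturation: I_D = ½ k_p V_ov² = 0.5 × 6.19 × 2.01² = 12.5 mA, giving V_SD = V_DD − I_D R_D = 11.9 − 12.5 × 0.322 = 7.87 V.
V_SD = 7.87 V ≥ V_ov = 2.01 V, confirming saturation.

I_D = 12.5 mA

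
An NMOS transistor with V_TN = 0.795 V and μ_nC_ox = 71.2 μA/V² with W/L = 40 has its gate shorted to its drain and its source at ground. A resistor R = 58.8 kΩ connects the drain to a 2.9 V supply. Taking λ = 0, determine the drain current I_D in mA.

With gate tied to drain, V_GS = V_DS ≥ V_GS − V_TN, so the device is in saturation.
k_n = μ_nC_ox · (W/L) = 2.848 mA/V².
KCL at the drain: ½ k_n (V_GS − V_TN)² = (V_DD − V_GS)/R.
Let x = V_GS − 0.795. Then 83.7 x² + x − 2.105 = 0, giving x = 0.153 V (positive root), so V_GS = 0.948 V.
I_D = (V_DD − V_GS)/R = (2.9 − 0.948) / 58.8 = 0.0332 mA.

I_D = 0.0332 mA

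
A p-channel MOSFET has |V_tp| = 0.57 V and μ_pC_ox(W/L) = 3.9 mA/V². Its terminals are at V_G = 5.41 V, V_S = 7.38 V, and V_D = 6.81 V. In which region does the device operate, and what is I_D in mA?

Triode; I_D = 2.48 mA

V_SG = V_S − V_G = 7.38 − 5.41 = 1.97 V; V_SD = V_S − V_D = 7.38 − 6.81 = 0.57 V.
V_ov = V_SG − |V_tp| = 1.97 − 0.57 = 1.4 V.
Since V_SD = 0.57 V < V_ov = 1.4 V, the device is in the triode region.
I_D = k_p [V_ov · V_SD − ½ V_SD²] = 3.9 × [1.4 × 0.57 − 0.5 × 0.57²] = 2.48 mA.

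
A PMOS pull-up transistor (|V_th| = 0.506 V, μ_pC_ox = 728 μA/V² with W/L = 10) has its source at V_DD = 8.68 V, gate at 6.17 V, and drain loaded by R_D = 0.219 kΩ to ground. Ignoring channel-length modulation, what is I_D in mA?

V_SG = V_DD − V_G = 8.68 − 6.17 = 2.51 V, so V_ov = 2.51 − 0.506 = 2 V.
k_p = μ_pC_ox · (W/L) = 7.28 mA/V².
Assume saturation: I_D = ½ k_p V_ov² = 0.5 × 7.28 × 2² = 14.6 mA, giving V_SD = V_DD − I_D R_D = 8.68 − 14.6 × 0.219 = 5.48 V.
V_SD = 5.48 V ≥ V_ov = 2 V, confirming saturation.

I_D = 14.6 mA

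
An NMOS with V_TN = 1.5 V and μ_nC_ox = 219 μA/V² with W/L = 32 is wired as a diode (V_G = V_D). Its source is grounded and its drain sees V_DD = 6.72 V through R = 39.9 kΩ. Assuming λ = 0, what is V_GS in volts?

With gate tied to drain, V_GS = V_DS ≥ V_GS − V_TN, so the device is in saturation.
k_n = μ_nC_ox · (W/L) = 7.008 mA/V².
KCL at the drain: ½ k_n (V_GS − V_TN)² = (V_DD − V_GS)/R.
Let x = V_GS − 1.5. Then 140 x² + x − 5.22 = 0, giving x = 0.19 V (positive root), so V_GS = 1.69 V.
I_D = (V_DD − V_GS)/R = (6.72 − 1.69) / 39.9 = 0.126 mA.

V_GS = 1.69 V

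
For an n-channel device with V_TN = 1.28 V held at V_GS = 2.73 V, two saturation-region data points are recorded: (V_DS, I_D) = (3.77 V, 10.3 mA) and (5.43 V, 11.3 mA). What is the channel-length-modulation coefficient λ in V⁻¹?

λ = 0.0750 V⁻¹

With V_GS fixed, I_D ∝ (1 + λ V_DS) in saturation, so I_D2/I_D1 = (1 + λ V_DS2)/(1 + λ V_DS1).
11.3/10.3 = 1.097 = (1 + 5.43 λ)/(1 + 3.77 λ).
Solving: λ (I_D1 V_DS2 − I_D2 V_DS1) = I_D2 − I_D1, so λ = (11.3 − 10.3) / (10.3 × 5.43 − 11.3 × 3.77) = 1 / 13.3 = 0.075 V⁻¹.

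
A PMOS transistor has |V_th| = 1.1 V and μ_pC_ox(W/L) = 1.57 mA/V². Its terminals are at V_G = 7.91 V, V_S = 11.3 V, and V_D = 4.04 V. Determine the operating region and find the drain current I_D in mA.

Saturation; I_D = 4.12 mA

V_SG = V_S − V_G = 11.3 − 7.91 = 3.39 V; V_SD = V_S − V_D = 11.3 − 4.04 = 7.26 V.
V_ov = V_SG − |V_th| = 3.39 − 1.1 = 2.29 V.
Since V_SD = 7.26 V ≥ V_ov = 2.29 V, the device is in saturation.
I_D = ½ k_p V_ov² = 0.5 × 1.57 × 2.29² = 4.12 mA.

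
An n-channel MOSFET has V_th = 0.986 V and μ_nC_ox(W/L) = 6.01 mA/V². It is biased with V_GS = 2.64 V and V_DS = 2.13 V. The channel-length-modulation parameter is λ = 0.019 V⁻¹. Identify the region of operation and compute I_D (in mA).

Saturation; I_D = 8.55 mA

V_ov = V_GS − V_th = 2.64 − 0.986 = 1.65 V.
Since V_DS = 2.13 V ≥ V_ov = 1.65 V, the device is in saturation.
I_D = ½ k_n V_ov² (1 + λ V_DS) = 0.5 × 6.01 × 1.65² × (1 + 0.019 × 2.13) = 8.55 mA.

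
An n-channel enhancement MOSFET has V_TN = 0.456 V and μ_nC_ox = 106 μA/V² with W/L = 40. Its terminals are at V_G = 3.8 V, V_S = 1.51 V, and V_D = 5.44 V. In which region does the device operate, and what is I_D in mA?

V_GS = V_G − V_S = 3.8 − 1.51 = 2.29 V; V_DS = V_D − V_S = 5.44 − 1.51 = 3.93 V.
k_n = μ_nC_ox · (W/L) = 4.24 mA/V².
V_ov = V_GS − V_TN = 2.29 − 0.456 = 1.83 V.
Since V_DS = 3.93 V ≥ V_ov = 1.83 V, the device is in saturation.
I_D = ½ k_n V_ov² = 0.5 × 4.24 × 1.83² = 7.13 mA.

Saturation; I_D = 7.13 mA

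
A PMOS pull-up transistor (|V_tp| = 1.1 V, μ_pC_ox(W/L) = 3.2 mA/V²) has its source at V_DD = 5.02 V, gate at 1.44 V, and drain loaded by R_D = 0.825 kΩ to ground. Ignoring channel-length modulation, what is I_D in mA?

I_D = 5.15 mA

V_SG = V_DD − V_G = 5.02 − 1.44 = 3.58 V, so V_ov = 3.58 − 1.1 = 2.48 V.
Assume saturation: I_D = ½ k_p V_ov² = 0.5 × 3.2 × 2.48² = 9.84 mA, giving V_SD = V_DD − I_D R_D = 5.02 − 9.84 × 0.825 = -3.1 V.
But -3.1 V < V_ov = 2.48 V, so the device is actually in triode.
In triode I_D = k_p[V_ov V_SD − ½ V_SD²] and I_D = (V_DD − V_SD)/R_D. Equating: 1.32 V_SD² − 7.547 V_SD + 5.02 = 0, giving V_SD = 0.768 V (the root below V_ov).
I_D = (5.02 − 0.768) / 0.825 = 5.15 mA.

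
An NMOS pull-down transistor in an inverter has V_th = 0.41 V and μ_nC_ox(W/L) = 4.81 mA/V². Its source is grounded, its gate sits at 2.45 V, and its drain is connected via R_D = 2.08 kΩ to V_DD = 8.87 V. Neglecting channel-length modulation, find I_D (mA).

V_GS = V_G = 2.45 V, so V_ov = 2.45 − 0.41 = 2.04 V.
Assume saturation: I_D = ½ k_n V_ov² = 0.5 × 4.81 × 2.04² = 10 mA, giving V_DS = V_DD − I_D R_D = 8.87 − 10 × 2.08 = -11.9 V.
But -11.9 V < V_ov = 2.04 V, so the device is actually in triode.
In triode I_D = k_n[V_ov V_DS − ½ V_DS²] and I_D = (V_DD − V_DS)/R_D. Equating: 5 V_DS² − 21.41 V_DS + 8.87 = 0, giving V_DS = 0.465 V (the root below V_ov).
I_D = (8.87 − 0.465) / 2.08 = 4.04 mA.

I_D = 4.04 mA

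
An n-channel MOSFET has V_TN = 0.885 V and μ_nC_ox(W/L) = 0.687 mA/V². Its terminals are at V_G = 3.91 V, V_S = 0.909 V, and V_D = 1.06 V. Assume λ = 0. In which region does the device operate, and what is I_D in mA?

V_GS = V_G − V_S = 3.91 − 0.909 = 3 V; V_DS = V_D − V_S = 1.06 − 0.909 = 0.151 V.
V_ov = V_GS − V_TN = 3 − 0.885 = 2.12 V.
Since V_DS = 0.151 V < V_ov = 2.12 V, the device is in the triode region.
I_D = k_n [V_ov · V_DS − ½ V_DS²] = 0.687 × [2.12 × 0.151 − 0.5 × 0.151²] = 0.212 mA.

Triode; I_D = 0.212 mA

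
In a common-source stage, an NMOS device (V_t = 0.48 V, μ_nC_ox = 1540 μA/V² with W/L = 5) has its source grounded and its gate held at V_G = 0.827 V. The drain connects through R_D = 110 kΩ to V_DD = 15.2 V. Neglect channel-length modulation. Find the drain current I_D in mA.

I_D = 0.138 mA

V_GS = V_G = 0.827 V, so V_ov = 0.827 − 0.48 = 0.347 V.
k_n = μ_nC_ox · (W/L) = 7.7 mA/V².
Assume saturation: I_D = ½ k_n V_ov² = 0.5 × 7.7 × 0.347² = 0.464 mA, giving V_DS = V_DD − I_D R_D = 15.2 − 0.464 × 110 = -35.8 V.
But -35.8 V < V_ov = 0.347 V, so the device is actually in triode.
In triode I_D = k_n[V_ov V_DS − ½ V_DS²] and I_D = (V_DD − V_DS)/R_D. Equating: 424 V_DS² − 294.9 V_DS + 15.2 = 0, giving V_DS = 0.0561 V (the root below V_ov).
I_D = (15.2 − 0.0561) / 110 = 0.138 mA.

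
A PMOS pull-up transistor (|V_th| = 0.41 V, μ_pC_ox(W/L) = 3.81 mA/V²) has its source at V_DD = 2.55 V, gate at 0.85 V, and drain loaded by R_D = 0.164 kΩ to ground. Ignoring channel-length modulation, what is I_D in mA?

I_D = 3.17 mA

V_SG = V_DD − V_G = 2.55 − 0.85 = 1.7 V, so V_ov = 1.7 − 0.41 = 1.29 V.
Assume saturation: I_D = ½ k_p V_ov² = 0.5 × 3.81 × 1.29² = 3.17 mA, giving V_SD = V_DD − I_D R_D = 2.55 − 3.17 × 0.164 = 2.03 V.
V_SD = 2.03 V ≥ V_ov = 1.29 V, confirming saturation.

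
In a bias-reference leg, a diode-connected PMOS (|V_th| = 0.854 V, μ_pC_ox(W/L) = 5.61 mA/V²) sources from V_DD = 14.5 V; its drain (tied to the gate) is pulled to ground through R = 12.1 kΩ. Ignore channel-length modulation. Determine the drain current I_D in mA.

With gate tied to drain, V_SG = V_SD ≥ V_SG − |V_th|, so the device is in saturation.
KCL at the drain: ½ k_p (V_SG − |V_th|)² = (V_DD − V_SG)/R.
Let x = V_SG − 0.854. Then 33.9 x² + x − 13.65 = 0, giving x = 0.62 V (positive root), so V_SG = 1.47 V.
I_D = (V_DD − V_SG)/R = (14.5 − 1.47) / 12.1 = 1.08 mA.

I_D = 1.08 mA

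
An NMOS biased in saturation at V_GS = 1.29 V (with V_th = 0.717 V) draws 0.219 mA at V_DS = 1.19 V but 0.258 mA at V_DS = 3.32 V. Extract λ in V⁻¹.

λ = 0.0928 V⁻¹

With V_GS fixed, I_D ∝ (1 + λ V_DS) in saturation, so I_D2/I_D1 = (1 + λ V_DS2)/(1 + λ V_DS1).
0.258/0.219 = 1.178 = (1 + 3.32 λ)/(1 + 1.19 λ).
Solving: λ (I_D1 V_DS2 − I_D2 V_DS1) = I_D2 − I_D1, so λ = (0.258 − 0.219) / (0.219 × 3.32 − 0.258 × 1.19) = 0.039 / 0.42 = 0.0928 V⁻¹.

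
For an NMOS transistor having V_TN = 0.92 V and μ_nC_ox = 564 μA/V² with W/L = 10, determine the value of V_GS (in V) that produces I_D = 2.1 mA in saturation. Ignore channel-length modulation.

k_n = μ_nC_ox · (W/L) = 5.64 mA/V².
In saturation I_D = ½ k_n (V_GS − V_TN)², so V_GS − V_TN = √(2 I_D / k_n) = √(2 × 2.1 / 5.64) = 0.863 V.
V_GS = 0.92 + 0.863 = 1.78 V.

V_GS = 1.78 V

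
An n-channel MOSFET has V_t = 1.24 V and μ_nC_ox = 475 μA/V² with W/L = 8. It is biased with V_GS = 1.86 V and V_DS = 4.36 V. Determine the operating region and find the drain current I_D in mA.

Saturation; I_D = 0.730 mA

k_n = μ_nC_ox · (W/L) = 3.8 mA/V².
V_ov = V_GS − V_t = 1.86 − 1.24 = 0.62 V.
Since V_DS = 4.36 V ≥ V_ov = 0.62 V, the device is in saturation.
I_D = ½ k_n V_ov² = 0.5 × 3.8 × 0.62² = 0.73 mA.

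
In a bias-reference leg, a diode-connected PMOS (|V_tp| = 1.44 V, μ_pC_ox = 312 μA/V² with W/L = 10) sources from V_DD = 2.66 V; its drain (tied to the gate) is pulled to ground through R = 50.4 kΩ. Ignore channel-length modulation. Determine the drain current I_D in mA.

With gate tied to drain, V_SG = V_SD ≥ V_SG − |V_tp|, so the device is in saturation.
k_p = μ_pC_ox · (W/L) = 3.12 mA/V².
KCL at the drain: ½ k_p (V_SG − |V_tp|)² = (V_DD − V_SG)/R.
Let x = V_SG − 1.44. Then 78.6 x² + x − 1.22 = 0, giving x = 0.118 V (positive root), so V_SG = 1.56 V.
I_D = (V_DD − V_SG)/R = (2.66 − 1.56) / 50.4 = 0.0219 mA.

I_D = 0.0219 mA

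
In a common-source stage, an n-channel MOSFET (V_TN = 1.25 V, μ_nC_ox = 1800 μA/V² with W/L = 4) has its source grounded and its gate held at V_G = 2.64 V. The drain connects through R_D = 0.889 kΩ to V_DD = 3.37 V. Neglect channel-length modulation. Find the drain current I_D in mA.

I_D = 3.35 mA

V_GS = V_G = 2.64 V, so V_ov = 2.64 − 1.25 = 1.39 V.
k_n = μ_nC_ox · (W/L) = 7.2 mA/V².
Assume saturation: I_D = ½ k_n V_ov² = 0.5 × 7.2 × 1.39² = 6.96 mA, giving V_DS = V_DD − I_D R_D = 3.37 − 6.96 × 0.889 = -2.81 V.
But -2.81 V < V_ov = 1.39 V, so the device is actually in triode.
In triode I_D = k_n[V_ov V_DS − ½ V_DS²] and I_D = (V_DD − V_DS)/R_D. Equating: 3.2 V_DS² − 9.897 V_DS + 3.37 = 0, giving V_DS = 0.39 V (the root below V_ov).
I_D = (3.37 − 0.39) / 0.889 = 3.35 mA.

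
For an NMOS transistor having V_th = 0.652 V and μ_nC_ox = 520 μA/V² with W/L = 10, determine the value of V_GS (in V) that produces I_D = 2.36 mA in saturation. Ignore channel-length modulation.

V_GS = 1.60 V

k_n = μ_nC_ox · (W/L) = 5.2 mA/V².
In saturation I_D = ½ k_n (V_GS − V_th)², so V_GS − V_th = √(2 I_D / k_n) = √(2 × 2.36 / 5.2) = 0.953 V.
V_GS = 0.652 + 0.953 = 1.6 V.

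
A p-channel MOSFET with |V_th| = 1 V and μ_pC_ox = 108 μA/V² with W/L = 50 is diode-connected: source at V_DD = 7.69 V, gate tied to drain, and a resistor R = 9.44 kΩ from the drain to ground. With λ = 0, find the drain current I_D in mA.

I_D = 0.656 mA

With gate tied to drain, V_SG = V_SD ≥ V_SG − |V_th|, so the device is in saturation.
k_p = μ_pC_ox · (W/L) = 5.4 mA/V².
KCL at the drain: ½ k_p (V_SG − |V_th|)² = (V_DD − V_SG)/R.
Let x = V_SG − 1. Then 25.5 x² + x − 6.69 = 0, giving x = 0.493 V (positive root), so V_SG = 1.49 V.
I_D = (V_DD − V_SG)/R = (7.69 − 1.49) / 9.44 = 0.656 mA.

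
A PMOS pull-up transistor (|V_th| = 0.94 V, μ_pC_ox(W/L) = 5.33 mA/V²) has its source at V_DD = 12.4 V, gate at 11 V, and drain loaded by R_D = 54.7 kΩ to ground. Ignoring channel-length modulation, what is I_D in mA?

V_SG = V_DD − V_G = 12.4 − 11 = 1.4 V, so V_ov = 1.4 − 0.94 = 0.46 V.
Assume saturation: I_D = ½ k_p V_ov² = 0.5 × 5.33 × 0.46² = 0.564 mA, giving V_SD = V_DD − I_D R_D = 12.4 − 0.564 × 54.7 = -18.4 V.
But -18.4 V < V_ov = 0.46 V, so the device is actually in triode.
In triode I_D = k_p[V_ov V_SD − ½ V_SD²] and I_D = (V_DD − V_SD)/R_D. Equating: 146 V_SD² − 135.1 V_SD + 12.4 = 0, giving V_SD = 0.103 V (the root below V_ov).
I_D = (12.4 − 0.103) / 54.7 = 0.225 mA.

I_D = 0.225 mA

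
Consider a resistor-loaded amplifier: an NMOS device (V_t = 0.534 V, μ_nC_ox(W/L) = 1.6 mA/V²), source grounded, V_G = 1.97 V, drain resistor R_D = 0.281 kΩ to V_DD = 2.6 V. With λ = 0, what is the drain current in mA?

V_GS = V_G = 1.97 V, so V_ov = 1.97 − 0.534 = 1.44 V.
Assume saturation: I_D = ½ k_n V_ov² = 0.5 × 1.6 × 1.44² = 1.65 mA, giving V_DS = V_DD − I_D R_D = 2.6 − 1.65 × 0.281 = 2.14 V.
V_DS = 2.14 V ≥ V_ov = 1.44 V, confirming saturation.

I_D = 1.65 mA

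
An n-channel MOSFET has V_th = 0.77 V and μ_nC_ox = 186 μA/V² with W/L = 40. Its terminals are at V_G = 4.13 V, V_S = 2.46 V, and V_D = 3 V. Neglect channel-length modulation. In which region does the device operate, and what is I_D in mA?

V_GS = V_G − V_S = 4.13 − 2.46 = 1.67 V; V_DS = V_D − V_S = 3 − 2.46 = 0.54 V.
k_n = μ_nC_ox · (W/L) = 7.44 mA/V².
V_ov = V_GS − V_th = 1.67 − 0.77 = 0.9 V.
Since V_DS = 0.54 V < V_ov = 0.9 V, the device is in the triode region.
I_D = k_n [V_ov · V_DS − ½ V_DS²] = 7.44 × [0.9 × 0.54 − 0.5 × 0.54²] = 2.53 mA.

Triode; I_D = 2.53 mA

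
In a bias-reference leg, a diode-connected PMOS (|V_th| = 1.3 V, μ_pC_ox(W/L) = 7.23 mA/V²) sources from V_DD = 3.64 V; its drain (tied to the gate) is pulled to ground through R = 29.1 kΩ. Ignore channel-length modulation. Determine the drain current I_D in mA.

I_D = 0.0754 mA

With gate tied to drain, V_SG = V_SD ≥ V_SG − |V_th|, so the device is in saturation.
KCL at the drain: ½ k_p (V_SG − |V_th|)² = (V_DD − V_SG)/R.
Let x = V_SG − 1.3. Then 105 x² + x − 2.34 = 0, giving x = 0.144 V (positive root), so V_SG = 1.44 V.
I_D = (V_DD − V_SG)/R = (3.64 − 1.44) / 29.1 = 0.0754 mA.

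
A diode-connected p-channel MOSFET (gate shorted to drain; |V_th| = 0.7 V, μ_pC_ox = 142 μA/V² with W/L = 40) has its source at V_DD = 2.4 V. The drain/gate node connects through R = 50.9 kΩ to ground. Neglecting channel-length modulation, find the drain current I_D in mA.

With gate tied to drain, V_SG = V_SD ≥ V_SG − |V_th|, so the device is in saturation.
k_p = μ_pC_ox · (W/L) = 5.68 mA/V².
KCL at the drain: ½ k_p (V_SG − |V_th|)² = (V_DD − V_SG)/R.
Let x = V_SG − 0.7. Then 145 x² + x − 1.7 = 0, giving x = 0.105 V (positive root), so V_SG = 0.805 V.
I_D = (V_DD − V_SG)/R = (2.4 − 0.805) / 50.9 = 0.0313 mA.

I_D = 0.0313 mA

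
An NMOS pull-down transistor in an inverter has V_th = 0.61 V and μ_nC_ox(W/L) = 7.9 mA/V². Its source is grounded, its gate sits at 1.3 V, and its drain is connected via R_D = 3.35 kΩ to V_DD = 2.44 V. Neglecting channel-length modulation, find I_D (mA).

I_D = 0.687 mA

V_GS = V_G = 1.3 V, so V_ov = 1.3 − 0.61 = 0.69 V.
Assume saturation: I_D = ½ k_n V_ov² = 0.5 × 7.9 × 0.69² = 1.88 mA, giving V_DS = V_DD − I_D R_D = 2.44 − 1.88 × 3.35 = -3.86 V.
But -3.86 V < V_ov = 0.69 V, so the device is actually in triode.
In triode I_D = k_n[V_ov V_DS − ½ V_DS²] and I_D = (V_DD − V_DS)/R_D. Equating: 13.2 V_DS² − 19.26 V_DS + 2.44 = 0, giving V_DS = 0.14 V (the root below V_ov).
I_D = (2.44 − 0.14) / 3.35 = 0.687 mA.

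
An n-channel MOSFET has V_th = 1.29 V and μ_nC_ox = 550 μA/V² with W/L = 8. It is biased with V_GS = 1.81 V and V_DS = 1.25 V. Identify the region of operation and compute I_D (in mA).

Saturation; I_D = 0.595 mA

k_n = μ_nC_ox · (W/L) = 4.4 mA/V².
V_ov = V_GS − V_th = 1.81 − 1.29 = 0.52 V.
Since V_DS = 1.25 V ≥ V_ov = 0.52 V, the device is in saturation.
I_D = ½ k_n V_ov² = 0.5 × 4.4 × 0.52² = 0.595 mA.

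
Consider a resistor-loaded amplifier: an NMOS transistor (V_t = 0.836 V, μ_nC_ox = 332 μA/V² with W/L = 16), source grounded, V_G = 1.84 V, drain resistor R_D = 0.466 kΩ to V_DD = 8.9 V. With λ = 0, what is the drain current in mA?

I_D = 2.68 mA

V_GS = V_G = 1.84 V, so V_ov = 1.84 − 0.836 = 1 V.
k_n = μ_nC_ox · (W/L) = 5.312 mA/V².
Assume saturation: I_D = ½ k_n V_ov² = 0.5 × 5.312 × 1² = 2.68 mA, giving V_DS = V_DD − I_D R_D = 8.9 − 2.68 × 0.466 = 7.65 V.
V_DS = 7.65 V ≥ V_ov = 1 V, confirming saturation.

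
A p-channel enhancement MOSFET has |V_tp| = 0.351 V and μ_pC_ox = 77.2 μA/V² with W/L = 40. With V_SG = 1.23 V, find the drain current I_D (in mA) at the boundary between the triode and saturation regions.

I_D = 1.19 mA

At the boundary V_SD = V_ov = V_SG − |V_tp| = 1.23 − 0.351 = 0.879 V.
k_p = μ_pC_ox · (W/L) = 3.088 mA/V².
I_D = ½ k_p V_ov² = 0.5 × 3.088 × 0.879² = 1.19 mA.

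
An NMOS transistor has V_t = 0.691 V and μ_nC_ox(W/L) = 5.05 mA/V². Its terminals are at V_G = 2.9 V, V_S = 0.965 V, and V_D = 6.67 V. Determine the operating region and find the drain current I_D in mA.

Saturation; I_D = 3.91 mA

V_GS = V_G − V_S = 2.9 − 0.965 = 1.94 V; V_DS = V_D − V_S = 6.67 − 0.965 = 5.71 V.
V_ov = V_GS − V_t = 1.94 − 0.691 = 1.24 V.
Since V_DS = 5.71 V ≥ V_ov = 1.24 V, the device is in saturation.
I_D = ½ k_n V_ov² = 0.5 × 5.05 × 1.24² = 3.91 mA.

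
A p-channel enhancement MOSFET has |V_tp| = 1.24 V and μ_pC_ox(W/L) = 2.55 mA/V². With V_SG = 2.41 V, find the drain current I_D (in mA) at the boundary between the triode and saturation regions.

At the boundary V_SD = V_ov = V_SG − |V_tp| = 2.41 − 1.24 = 1.17 V.
I_D = ½ k_p V_ov² = 0.5 × 2.55 × 1.17² = 1.75 mA.

I_D = 1.75 mA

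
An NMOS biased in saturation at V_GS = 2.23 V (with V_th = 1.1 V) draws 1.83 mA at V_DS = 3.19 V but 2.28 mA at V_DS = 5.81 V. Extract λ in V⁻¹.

With V_GS fixed, I_D ∝ (1 + λ V_DS) in saturation, so I_D2/I_D1 = (1 + λ V_DS2)/(1 + λ V_DS1).
2.28/1.83 = 1.246 = (1 + 5.81 λ)/(1 + 3.19 λ).
Solving: λ (I_D1 V_DS2 − I_D2 V_DS1) = I_D2 − I_D1, so λ = (2.28 − 1.83) / (1.83 × 5.81 − 2.28 × 3.19) = 0.45 / 3.36 = 0.134 V⁻¹.

λ = 0.134 V⁻¹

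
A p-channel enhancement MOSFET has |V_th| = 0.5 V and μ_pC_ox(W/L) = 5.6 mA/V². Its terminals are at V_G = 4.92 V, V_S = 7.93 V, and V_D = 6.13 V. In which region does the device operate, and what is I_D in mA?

Triode; I_D = 16.2 mA

V_SG = V_S − V_G = 7.93 − 4.92 = 3.01 V; V_SD = V_S − V_D = 7.93 − 6.13 = 1.8 V.
V_ov = V_SG − |V_th| = 3.01 − 0.5 = 2.51 V.
Since V_SD = 1.8 V < V_ov = 2.51 V, the device is in the triode region.
I_D = k_p [V_ov · V_SD − ½ V_SD²] = 5.6 × [2.51 × 1.8 − 0.5 × 1.8²] = 16.2 mA.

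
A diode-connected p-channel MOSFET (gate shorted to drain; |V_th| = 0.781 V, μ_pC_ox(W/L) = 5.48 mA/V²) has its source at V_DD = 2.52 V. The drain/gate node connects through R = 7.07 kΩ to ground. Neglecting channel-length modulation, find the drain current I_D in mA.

I_D = 0.207 mA

With gate tied to drain, V_SG = V_SD ≥ V_SG − |V_th|, so the device is in saturation.
KCL at the drain: ½ k_p (V_SG − |V_th|)² = (V_DD − V_SG)/R.
Let x = V_SG − 0.781. Then 19.4 x² + x − 1.739 = 0, giving x = 0.275 V (positive root), so V_SG = 1.06 V.
I_D = (V_DD − V_SG)/R = (2.52 − 1.06) / 7.07 = 0.207 mA.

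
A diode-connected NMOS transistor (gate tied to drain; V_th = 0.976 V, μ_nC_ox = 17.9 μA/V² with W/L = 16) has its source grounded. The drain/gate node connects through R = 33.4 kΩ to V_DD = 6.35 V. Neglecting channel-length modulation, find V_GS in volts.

With gate tied to drain, V_GS = V_DS ≥ V_GS − V_th, so the device is in saturation.
k_n = μ_nC_ox · (W/L) = 0.2864 mA/V².
KCL at the drain: ½ k_n (V_GS − V_th)² = (V_DD − V_GS)/R.
Let x = V_GS − 0.976. Then 4.78 x² + x − 5.374 = 0, giving x = 0.961 V (positive root), so V_GS = 1.94 V.
I_D = (V_DD − V_GS)/R = (6.35 − 1.94) / 33.4 = 0.132 mA.

V_GS = 1.94 V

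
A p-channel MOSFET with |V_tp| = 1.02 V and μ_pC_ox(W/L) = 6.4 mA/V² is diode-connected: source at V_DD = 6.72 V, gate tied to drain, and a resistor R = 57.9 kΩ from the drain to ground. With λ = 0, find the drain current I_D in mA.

With gate tied to drain, V_SG = V_SD ≥ V_SG − |V_tp|, so the device is in saturation.
KCL at the drain: ½ k_p (V_SG − |V_tp|)² = (V_DD − V_SG)/R.
Let x = V_SG − 1.02. Then 185 x² + x − 5.7 = 0, giving x = 0.173 V (positive root), so V_SG = 1.19 V.
I_D = (V_DD − V_SG)/R = (6.72 − 1.19) / 57.9 = 0.0955 mA.

I_D = 0.0955 mA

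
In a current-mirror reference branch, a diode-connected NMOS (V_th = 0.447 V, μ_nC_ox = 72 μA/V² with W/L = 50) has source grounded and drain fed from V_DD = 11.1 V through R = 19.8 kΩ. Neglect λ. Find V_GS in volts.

V_GS = 0.980 V

With gate tied to drain, V_GS = V_DS ≥ V_GS − V_th, so the device is in saturation.
k_n = μ_nC_ox · (W/L) = 3.6 mA/V².
KCL at the drain: ½ k_n (V_GS − V_th)² = (V_DD − V_GS)/R.
Let x = V_GS − 0.447. Then 35.6 x² + x − 10.65 = 0, giving x = 0.533 V (positive root), so V_GS = 0.98 V.
I_D = (V_DD − V_GS)/R = (11.1 − 0.98) / 19.8 = 0.511 mA.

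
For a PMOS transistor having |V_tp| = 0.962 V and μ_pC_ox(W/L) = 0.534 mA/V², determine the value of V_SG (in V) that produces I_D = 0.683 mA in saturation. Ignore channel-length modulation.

In saturation I_D = ½ k_p (V_SG − |V_tp|)², so V_SG − |V_tp| = √(2 I_D / k_p) = √(2 × 0.683 / 0.534) = 1.6 V.
V_SG = 0.962 + 1.6 = 2.56 V.

V_SG = 2.56 V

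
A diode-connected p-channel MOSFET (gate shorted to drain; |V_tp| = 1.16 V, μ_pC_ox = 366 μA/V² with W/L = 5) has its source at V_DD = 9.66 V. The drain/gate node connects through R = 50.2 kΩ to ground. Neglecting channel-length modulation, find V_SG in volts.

With gate tied to drain, V_SG = V_SD ≥ V_SG − |V_tp|, so the device is in saturation.
k_p = μ_pC_ox · (W/L) = 1.83 mA/V².
KCL at the drain: ½ k_p (V_SG − |V_tp|)² = (V_DD − V_SG)/R.
Let x = V_SG − 1.16. Then 45.9 x² + x − 8.5 = 0, giving x = 0.419 V (positive root), so V_SG = 1.58 V.
I_D = (V_DD − V_SG)/R = (9.66 − 1.58) / 50.2 = 0.161 mA.

V_SG = 1.58 V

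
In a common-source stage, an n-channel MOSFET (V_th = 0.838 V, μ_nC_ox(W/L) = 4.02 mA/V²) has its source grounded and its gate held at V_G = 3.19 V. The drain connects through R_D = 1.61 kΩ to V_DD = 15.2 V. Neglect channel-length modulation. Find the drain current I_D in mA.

I_D = 8.67 mA

V_GS = V_G = 3.19 V, so V_ov = 3.19 − 0.838 = 2.35 V.
Assume saturation: I_D = ½ k_n V_ov² = 0.5 × 4.02 × 2.35² = 11.1 mA, giving V_DS = V_DD − I_D R_D = 15.2 − 11.1 × 1.61 = -2.7 V.
But -2.7 V < V_ov = 2.35 V, so the device is actually in triode.
In triode I_D = k_n[V_ov V_DS − ½ V_DS²] and I_D = (V_DD − V_DS)/R_D. Equating: 3.24 V_DS² − 16.22 V_DS + 15.2 = 0, giving V_DS = 1.25 V (the root below V_ov).
I_D = (15.2 − 1.25) / 1.61 = 8.67 mA.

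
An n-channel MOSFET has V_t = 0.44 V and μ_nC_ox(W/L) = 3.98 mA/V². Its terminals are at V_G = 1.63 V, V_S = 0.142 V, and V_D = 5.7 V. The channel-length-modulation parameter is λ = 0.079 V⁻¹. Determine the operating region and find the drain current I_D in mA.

Saturation; I_D = 3.15 mA

V_GS = V_G − V_S = 1.63 − 0.142 = 1.49 V; V_DS = V_D − V_S = 5.7 − 0.142 = 5.56 V.
V_ov = V_GS − V_t = 1.49 − 0.44 = 1.05 V.
Since V_DS = 5.56 V ≥ V_ov = 1.05 V, the device is in saturation.
I_D = ½ k_n V_ov² (1 + λ V_DS) = 0.5 × 3.98 × 1.05² × (1 + 0.079 × 5.56) = 3.15 mA.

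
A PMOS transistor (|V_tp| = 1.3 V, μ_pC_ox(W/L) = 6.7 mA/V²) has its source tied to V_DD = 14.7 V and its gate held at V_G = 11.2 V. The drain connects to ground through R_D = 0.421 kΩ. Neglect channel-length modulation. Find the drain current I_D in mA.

I_D = 16.2 mA

V_SG = V_DD − V_G = 14.7 − 11.2 = 3.5 V, so V_ov = 3.5 − 1.3 = 2.2 V.
Assume saturation: I_D = ½ k_p V_ov² = 0.5 × 6.7 × 2.2² = 16.2 mA, giving V_SD = V_DD − I_D R_D = 14.7 − 16.2 × 0.421 = 7.87 V.
V_SD = 7.87 V ≥ V_ov = 2.2 V, confirming saturation.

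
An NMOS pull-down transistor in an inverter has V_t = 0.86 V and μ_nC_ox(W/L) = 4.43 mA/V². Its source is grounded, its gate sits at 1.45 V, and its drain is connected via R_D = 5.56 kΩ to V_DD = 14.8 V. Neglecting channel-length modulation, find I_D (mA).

V_GS = V_G = 1.45 V, so V_ov = 1.45 − 0.86 = 0.59 V.
Assume saturation: I_D = ½ k_n V_ov² = 0.5 × 4.43 × 0.59² = 0.771 mA, giving V_DS = V_DD − I_D R_D = 14.8 − 0.771 × 5.56 = 10.5 V.
V_DS = 10.5 V ≥ V_ov = 0.59 V, confirming saturation.

I_D = 0.771 mA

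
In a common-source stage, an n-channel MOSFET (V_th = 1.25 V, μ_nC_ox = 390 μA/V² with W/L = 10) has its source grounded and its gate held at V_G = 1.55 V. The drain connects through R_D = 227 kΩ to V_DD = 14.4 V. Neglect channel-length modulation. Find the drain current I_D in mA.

V_GS = V_G = 1.55 V, so V_ov = 1.55 − 1.25 = 0.3 V.
k_n = μ_nC_ox · (W/L) = 3.9 mA/V².
Assume saturation: I_D = ½ k_n V_ov² = 0.5 × 3.9 × 0.3² = 0.176 mA, giving V_DS = V_DD − I_D R_D = 14.4 − 0.176 × 227 = -25.4 V.
But -25.4 V < V_ov = 0.3 V, so the device is actually in triode.
In triode I_D = k_n[V_ov V_DS − ½ V_DS²] and I_D = (V_DD − V_DS)/R_D. Equating: 443 V_DS² − 266.6 V_DS + 14.4 = 0, giving V_DS = 0.06 V (the root below V_ov).
I_D = (14.4 − 0.06) / 227 = 0.0632 mA.

I_D = 0.0632 mA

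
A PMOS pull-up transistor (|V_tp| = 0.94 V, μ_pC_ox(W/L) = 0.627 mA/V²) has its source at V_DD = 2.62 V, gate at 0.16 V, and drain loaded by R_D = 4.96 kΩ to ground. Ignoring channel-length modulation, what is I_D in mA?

V_SG = V_DD − V_G = 2.62 − 0.16 = 2.46 V, so V_ov = 2.46 − 0.94 = 1.52 V.
Assume saturation: I_D = ½ k_p V_ov² = 0.5 × 0.627 × 1.52² = 0.724 mA, giving V_SD = V_DD − I_D R_D = 2.62 − 0.724 × 4.96 = -0.973 V.
But -0.973 V < V_ov = 1.52 V, so the device is actually in triode.
In triode I_D = k_p[V_ov V_SD − ½ V_SD²] and I_D = (V_DD − V_SD)/R_D. Equating: 1.55 V_SD² − 5.727 V_SD + 2.62 = 0, giving V_SD = 0.535 V (the root below V_ov).
I_D = (2.62 − 0.535) / 4.96 = 0.42 mA.

I_D = 0.420 mA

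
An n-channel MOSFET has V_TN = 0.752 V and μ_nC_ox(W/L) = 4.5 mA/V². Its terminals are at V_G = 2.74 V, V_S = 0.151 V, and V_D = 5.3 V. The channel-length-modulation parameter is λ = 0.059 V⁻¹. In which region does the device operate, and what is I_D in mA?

V_GS = V_G − V_S = 2.74 − 0.151 = 2.59 V; V_DS = V_D − V_S = 5.3 − 0.151 = 5.15 V.
V_ov = V_GS − V_TN = 2.59 − 0.752 = 1.84 V.
Since V_DS = 5.15 V ≥ V_ov = 1.84 V, the device is in saturation.
I_D = ½ k_n V_ov² (1 + λ V_DS) = 0.5 × 4.5 × 1.84² × (1 + 0.059 × 5.15) = 9.9 mA.

Saturation; I_D = 9.90 mA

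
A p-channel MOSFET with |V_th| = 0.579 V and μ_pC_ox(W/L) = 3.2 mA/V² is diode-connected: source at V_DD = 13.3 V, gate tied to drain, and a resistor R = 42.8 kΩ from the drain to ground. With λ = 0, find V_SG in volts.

V_SG = 1.00 V

With gate tied to drain, V_SG = V_SD ≥ V_SG − |V_th|, so the device is in saturation.
KCL at the drain: ½ k_p (V_SG − |V_th|)² = (V_DD − V_SG)/R.
Let x = V_SG − 0.579. Then 68.5 x² + x − 12.72 = 0, giving x = 0.424 V (positive root), so V_SG = 1 V.
I_D = (V_DD − V_SG)/R = (13.3 − 1) / 42.8 = 0.287 mA.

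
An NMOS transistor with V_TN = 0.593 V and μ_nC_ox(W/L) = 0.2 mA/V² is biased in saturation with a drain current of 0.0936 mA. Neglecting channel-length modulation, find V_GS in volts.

V_GS = 1.56 V

In saturation I_D = ½ k_n (V_GS − V_TN)², so V_GS − V_TN = √(2 I_D / k_n) = √(2 × 0.0936 / 0.2) = 0.967 V.
V_GS = 0.593 + 0.967 = 1.56 V.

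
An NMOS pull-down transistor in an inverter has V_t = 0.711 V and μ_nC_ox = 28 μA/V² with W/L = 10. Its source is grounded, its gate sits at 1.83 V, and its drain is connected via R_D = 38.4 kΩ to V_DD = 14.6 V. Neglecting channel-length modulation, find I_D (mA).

I_D = 0.175 mA

V_GS = V_G = 1.83 V, so V_ov = 1.83 − 0.711 = 1.12 V.
k_n = μ_nC_ox · (W/L) = 0.28 mA/V².
Assume saturation: I_D = ½ k_n V_ov² = 0.5 × 0.28 × 1.12² = 0.175 mA, giving V_DS = V_DD − I_D R_D = 14.6 − 0.175 × 38.4 = 7.87 V.
V_DS = 7.87 V ≥ V_ov = 1.12 V, confirming saturation.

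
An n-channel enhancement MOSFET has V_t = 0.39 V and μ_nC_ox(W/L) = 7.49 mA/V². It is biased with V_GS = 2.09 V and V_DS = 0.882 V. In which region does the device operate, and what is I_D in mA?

V_ov = V_GS − V_t = 2.09 − 0.39 = 1.7 V.
Since V_DS = 0.882 V < V_ov = 1.7 V, the device is in the triode region.
I_D = k_n [V_ov · V_DS − ½ V_DS²] = 7.49 × [1.7 × 0.882 − 0.5 × 0.882²] = 8.32 mA.

Triode; I_D = 8.32 mA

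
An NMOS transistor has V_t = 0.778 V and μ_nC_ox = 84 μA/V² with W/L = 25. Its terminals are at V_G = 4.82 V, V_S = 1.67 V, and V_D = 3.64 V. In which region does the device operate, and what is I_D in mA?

V_GS = V_G − V_S = 4.82 − 1.67 = 3.15 V; V_DS = V_D − V_S = 3.64 − 1.67 = 1.97 V.
k_n = μ_nC_ox · (W/L) = 2.1 mA/V².
V_ov = V_GS − V_t = 3.15 − 0.778 = 2.37 V.
Since V_DS = 1.97 V < V_ov = 2.37 V, the device is in the triode region.
I_D = k_n [V_ov · V_DS − ½ V_DS²] = 2.1 × [2.37 × 1.97 − 0.5 × 1.97²] = 5.74 mA.

Triode; I_D = 5.74 mA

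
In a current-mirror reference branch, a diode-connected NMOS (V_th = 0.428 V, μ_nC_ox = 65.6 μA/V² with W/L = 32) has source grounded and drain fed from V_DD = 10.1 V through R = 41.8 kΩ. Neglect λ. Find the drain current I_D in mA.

I_D = 0.220 mA

With gate tied to drain, V_GS = V_DS ≥ V_GS − V_th, so the device is in saturation.
k_n = μ_nC_ox · (W/L) = 2.099 mA/V².
KCL at the drain: ½ k_n (V_GS − V_th)² = (V_DD − V_GS)/R.
Let x = V_GS − 0.428. Then 43.9 x² + x − 9.672 = 0, giving x = 0.458 V (positive root), so V_GS = 0.886 V.
I_D = (V_DD − V_GS)/R = (10.1 − 0.886) / 41.8 = 0.22 mA.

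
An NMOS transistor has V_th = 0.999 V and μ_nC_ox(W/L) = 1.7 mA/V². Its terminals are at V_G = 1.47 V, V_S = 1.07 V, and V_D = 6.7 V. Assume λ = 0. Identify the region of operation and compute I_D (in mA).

Cutoff; I_D = 0 mA

V_GS = V_G − V_S = 1.47 − 1.07 = 0.4 V; V_DS = V_D − V_S = 6.7 − 1.07 = 5.63 V.
V_GS = 0.4 V < V_th = 0.999 V, so the transistor is in cutoff.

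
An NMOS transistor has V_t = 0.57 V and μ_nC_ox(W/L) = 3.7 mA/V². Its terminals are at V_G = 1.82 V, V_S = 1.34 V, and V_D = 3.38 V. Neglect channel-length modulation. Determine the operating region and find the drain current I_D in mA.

V_GS = V_G − V_S = 1.82 − 1.34 = 0.48 V; V_DS = V_D − V_S = 3.38 − 1.34 = 2.04 V.
V_GS = 0.48 V < V_t = 0.57 V, so the transistor is in cutoff.

Cutoff; I_D = 0 mA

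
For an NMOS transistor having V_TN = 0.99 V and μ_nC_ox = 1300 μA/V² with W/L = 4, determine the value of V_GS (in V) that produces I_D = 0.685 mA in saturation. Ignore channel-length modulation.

V_GS = 1.50 V

k_n = μ_nC_ox · (W/L) = 5.2 mA/V².
In saturation I_D = ½ k_n (V_GS − V_TN)², so V_GS − V_TN = √(2 I_D / k_n) = √(2 × 0.685 / 5.2) = 0.513 V.
V_GS = 0.99 + 0.513 = 1.5 V.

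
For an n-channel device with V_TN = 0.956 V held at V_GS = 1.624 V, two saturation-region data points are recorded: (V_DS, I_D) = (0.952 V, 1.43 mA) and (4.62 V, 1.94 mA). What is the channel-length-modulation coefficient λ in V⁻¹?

λ = 0.107 V⁻¹

With V_GS fixed, I_D ∝ (1 + λ V_DS) in saturation, so I_D2/I_D1 = (1 + λ V_DS2)/(1 + λ V_DS1).
1.94/1.43 = 1.357 = (1 + 4.62 λ)/(1 + 0.952 λ).
Solving: λ (I_D1 V_DS2 − I_D2 V_DS1) = I_D2 − I_D1, so λ = (1.94 − 1.43) / (1.43 × 4.62 − 1.94 × 0.952) = 0.51 / 4.76 = 0.107 V⁻¹.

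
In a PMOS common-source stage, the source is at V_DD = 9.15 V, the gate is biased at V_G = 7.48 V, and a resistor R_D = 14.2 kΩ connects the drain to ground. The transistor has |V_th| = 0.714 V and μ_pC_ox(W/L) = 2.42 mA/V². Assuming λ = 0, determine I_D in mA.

V_SG = V_DD − V_G = 9.15 − 7.48 = 1.67 V, so V_ov = 1.67 − 0.714 = 0.956 V.
Assume saturation: I_D = ½ k_p V_ov² = 0.5 × 2.42 × 0.956² = 1.11 mA, giving V_SD = V_DD − I_D R_D = 9.15 − 1.11 × 14.2 = -6.55 V.
But -6.55 V < V_ov = 0.956 V, so the device is actually in triode.
In triode I_D = k_p[V_ov V_SD − ½ V_SD²] and I_D = (V_DD − V_SD)/R_D. Equating: 17.2 V_SD² − 33.85 V_SD + 9.15 = 0, giving V_SD = 0.323 V (the root below V_ov).
I_D = (9.15 − 0.323) / 14.2 = 0.622 mA.

I_D = 0.622 mA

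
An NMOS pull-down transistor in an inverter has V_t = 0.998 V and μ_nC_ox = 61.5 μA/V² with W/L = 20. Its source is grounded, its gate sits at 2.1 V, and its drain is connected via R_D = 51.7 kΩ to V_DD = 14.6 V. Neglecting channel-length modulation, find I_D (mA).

V_GS = V_G = 2.1 V, so V_ov = 2.1 − 0.998 = 1.1 V.
k_n = μ_nC_ox · (W/L) = 1.23 mA/V².
Assume saturation: I_D = ½ k_n V_ov² = 0.5 × 1.23 × 1.1² = 0.747 mA, giving V_DS = V_DD − I_D R_D = 14.6 − 0.747 × 51.7 = -24 V.
But -24 V < V_ov = 1.1 V, so the device is actually in triode.
In triode I_D = k_n[V_ov V_DS − ½ V_DS²] and I_D = (V_DD − V_DS)/R_D. Equating: 31.8 V_DS² − 71.08 V_DS + 14.6 = 0, giving V_DS = 0.229 V (the root below V_ov).
I_D = (14.6 − 0.229) / 51.7 = 0.278 mA.

I_D = 0.278 mA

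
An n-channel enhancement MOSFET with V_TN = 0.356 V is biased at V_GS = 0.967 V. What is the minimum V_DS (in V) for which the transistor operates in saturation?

V_DS,sat = 0.611 V

The boundary between triode and saturation is V_DS = V_GS − V_TN = V_ov.
V_ov = 0.967 − 0.356 = 0.611 V.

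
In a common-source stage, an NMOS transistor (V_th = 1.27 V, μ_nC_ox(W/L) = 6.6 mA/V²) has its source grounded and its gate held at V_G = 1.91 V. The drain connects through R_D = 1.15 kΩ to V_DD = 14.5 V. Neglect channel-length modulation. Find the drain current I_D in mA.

V_GS = V_G = 1.91 V, so V_ov = 1.91 − 1.27 = 0.64 V.
Assume saturation: I_D = ½ k_n V_ov² = 0.5 × 6.6 × 0.64² = 1.35 mA, giving V_DS = V_DD − I_D R_D = 14.5 − 1.35 × 1.15 = 12.9 V.
V_DS = 12.9 V ≥ V_ov = 0.64 V, confirming saturation.

I_D = 1.35 mA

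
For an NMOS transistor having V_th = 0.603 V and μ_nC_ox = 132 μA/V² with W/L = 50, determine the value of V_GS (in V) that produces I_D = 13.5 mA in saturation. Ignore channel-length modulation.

V_GS = 2.63 V

k_n = μ_nC_ox · (W/L) = 6.6 mA/V².
In saturation I_D = ½ k_n (V_GS − V_th)², so V_GS − V_th = √(2 I_D / k_n) = √(2 × 13.5 / 6.6) = 2.02 V.
V_GS = 0.603 + 2.02 = 2.63 V.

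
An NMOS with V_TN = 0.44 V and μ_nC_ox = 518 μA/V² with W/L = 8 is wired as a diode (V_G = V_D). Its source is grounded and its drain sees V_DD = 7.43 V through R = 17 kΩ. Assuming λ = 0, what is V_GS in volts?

With gate tied to drain, V_GS = V_DS ≥ V_GS − V_TN, so the device is in saturation.
k_n = μ_nC_ox · (W/L) = 4.144 mA/V².
KCL at the drain: ½ k_n (V_GS − V_TN)² = (V_DD − V_GS)/R.
Let x = V_GS − 0.44. Then 35.2 x² + x − 6.99 = 0, giving x = 0.432 V (positive root), so V_GS = 0.872 V.
I_D = (V_DD − V_GS)/R = (7.43 − 0.872) / 17 = 0.386 mA.

V_GS = 0.872 V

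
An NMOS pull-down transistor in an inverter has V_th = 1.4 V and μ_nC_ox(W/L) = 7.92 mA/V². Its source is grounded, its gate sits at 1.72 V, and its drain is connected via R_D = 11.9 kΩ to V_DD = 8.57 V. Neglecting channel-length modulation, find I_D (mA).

V_GS = V_G = 1.72 V, so V_ov = 1.72 − 1.4 = 0.32 V.
Assume saturation: I_D = ½ k_n V_ov² = 0.5 × 7.92 × 0.32² = 0.406 mA, giving V_DS = V_DD − I_D R_D = 8.57 − 0.406 × 11.9 = 3.74 V.
V_DS = 3.74 V ≥ V_ov = 0.32 V, confirming saturation.

I_D = 0.406 mA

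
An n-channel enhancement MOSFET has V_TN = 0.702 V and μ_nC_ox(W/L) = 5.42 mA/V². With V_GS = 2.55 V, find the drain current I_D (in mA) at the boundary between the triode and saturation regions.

I_D = 9.25 mA

At the boundary V_DS = V_ov = V_GS − V_TN = 2.55 − 0.702 = 1.85 V.
I_D = ½ k_n V_ov² = 0.5 × 5.42 × 1.85² = 9.25 mA.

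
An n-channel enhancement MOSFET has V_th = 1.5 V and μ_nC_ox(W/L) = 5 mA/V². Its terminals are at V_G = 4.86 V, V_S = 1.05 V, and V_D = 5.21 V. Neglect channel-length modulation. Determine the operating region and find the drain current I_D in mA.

Saturation; I_D = 13.3 mA

V_GS = V_G − V_S = 4.86 − 1.05 = 3.81 V; V_DS = V_D − V_S = 5.21 − 1.05 = 4.16 V.
V_ov = V_GS − V_th = 3.81 − 1.5 = 2.31 V.
Since V_DS = 4.16 V ≥ V_ov = 2.31 V, the device is in saturation.
I_D = ½ k_n V_ov² = 0.5 × 5 × 2.31² = 13.3 mA.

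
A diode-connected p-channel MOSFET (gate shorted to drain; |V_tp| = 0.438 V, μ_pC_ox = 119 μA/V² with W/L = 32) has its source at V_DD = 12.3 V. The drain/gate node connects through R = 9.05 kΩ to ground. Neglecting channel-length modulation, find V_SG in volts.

V_SG = 1.24 V

With gate tied to drain, V_SG = V_SD ≥ V_SG − |V_tp|, so the device is in saturation.
k_p = μ_pC_ox · (W/L) = 3.808 mA/V².
KCL at the drain: ½ k_p (V_SG − |V_tp|)² = (V_DD − V_SG)/R.
Let x = V_SG − 0.438. Then 17.2 x² + x − 11.86 = 0, giving x = 0.801 V (positive root), so V_SG = 1.24 V.
I_D = (V_DD − V_SG)/R = (12.3 − 1.24) / 9.05 = 1.22 mA.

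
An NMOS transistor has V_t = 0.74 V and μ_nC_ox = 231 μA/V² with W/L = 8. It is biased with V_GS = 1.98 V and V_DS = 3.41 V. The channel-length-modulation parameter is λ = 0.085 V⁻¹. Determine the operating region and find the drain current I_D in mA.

k_n = μ_nC_ox · (W/L) = 1.848 mA/V².
V_ov = V_GS − V_t = 1.98 − 0.74 = 1.24 V.
Since V_DS = 3.41 V ≥ V_ov = 1.24 V, the device is in saturation.
I_D = ½ k_n V_ov² (1 + λ V_DS) = 0.5 × 1.848 × 1.24² × (1 + 0.085 × 3.41) = 1.83 mA.

Saturation; I_D = 1.83 mA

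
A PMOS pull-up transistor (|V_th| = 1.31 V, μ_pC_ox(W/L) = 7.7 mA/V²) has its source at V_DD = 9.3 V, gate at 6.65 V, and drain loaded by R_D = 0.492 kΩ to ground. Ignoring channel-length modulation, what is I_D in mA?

V_SG = V_DD − V_G = 9.3 − 6.65 = 2.65 V, so V_ov = 2.65 − 1.31 = 1.34 V.
Assume saturation: I_D = ½ k_p V_ov² = 0.5 × 7.7 × 1.34² = 6.91 mA, giving V_SD = V_DD − I_D R_D = 9.3 − 6.91 × 0.492 = 5.9 V.
V_SD = 5.9 V ≥ V_ov = 1.34 V, confirming saturation.

I_D = 6.91 mA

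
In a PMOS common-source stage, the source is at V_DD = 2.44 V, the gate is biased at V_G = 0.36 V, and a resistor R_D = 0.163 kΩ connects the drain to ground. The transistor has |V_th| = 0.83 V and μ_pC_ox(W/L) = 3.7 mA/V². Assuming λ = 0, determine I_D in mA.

I_D = 2.89 mA

V_SG = V_DD − V_G = 2.44 − 0.36 = 2.08 V, so V_ov = 2.08 − 0.83 = 1.25 V.
Assume saturation: I_D = ½ k_p V_ov² = 0.5 × 3.7 × 1.25² = 2.89 mA, giving V_SD = V_DD − I_D R_D = 2.44 − 2.89 × 0.163 = 1.97 V.
V_SD = 1.97 V ≥ V_ov = 1.25 V, confirming saturation.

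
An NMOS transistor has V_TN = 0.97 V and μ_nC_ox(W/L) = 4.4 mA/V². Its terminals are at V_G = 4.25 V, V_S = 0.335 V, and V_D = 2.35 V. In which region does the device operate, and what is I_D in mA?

V_GS = V_G − V_S = 4.25 − 0.335 = 3.92 V; V_DS = V_D − V_S = 2.35 − 0.335 = 2.02 V.
V_ov = V_GS − V_TN = 3.92 − 0.97 = 2.95 V.
Since V_DS = 2.02 V < V_ov = 2.95 V, the device is in the triode region.
I_D = k_n [V_ov · V_DS − ½ V_DS²] = 4.4 × [2.95 × 2.02 − 0.5 × 2.02²] = 17.2 mA.

Triode; I_D = 17.2 mA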